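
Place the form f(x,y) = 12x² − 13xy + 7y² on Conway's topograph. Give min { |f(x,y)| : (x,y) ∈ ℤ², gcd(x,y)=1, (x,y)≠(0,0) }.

translate: b→11 (≡-13 mod 24), so (12,-13,7)→(12,11,6)
flip: (12,11,6)→(6,-11,12)
translate: b→1 (≡-11 mod 12), so (6,-11,12)→(6,1,7)
reduced (well bottom): (6,1,7) with a≤c, −a<b≤a
well minimum = a = 6

6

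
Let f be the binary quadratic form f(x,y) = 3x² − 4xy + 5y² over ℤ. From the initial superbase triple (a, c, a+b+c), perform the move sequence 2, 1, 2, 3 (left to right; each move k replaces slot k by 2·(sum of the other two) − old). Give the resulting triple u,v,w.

start (3,5,4) = (f(1,0),f(0,1),f(1,1))
replace slot 2: 2·(3+4) − 5 = 9 → (3,9,4)
replace slot 1: 2·(9+4) − 3 = 23 → (23,9,4)
replace slot 2: 2·(23+4) − 9 = 45 → (23,45,4)
replace slot 3: 2·(23+45) − 4 = 132 → (23,45,132)

23,45,132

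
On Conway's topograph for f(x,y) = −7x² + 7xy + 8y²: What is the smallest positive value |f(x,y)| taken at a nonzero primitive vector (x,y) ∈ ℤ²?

river: ρ → (8,9,-6)
river: ρ → (-6,15,2)
river: ρ → (2,13,-13)
river: ρ → (-13,13,2)
river: ρ → (2,15,-6)
river: ρ → (-6,9,8)
river: ρ → (8,7,-7)
river: ρ → (-7,7,8)
closes: descent 0, river 8
min |a| on river = 2

2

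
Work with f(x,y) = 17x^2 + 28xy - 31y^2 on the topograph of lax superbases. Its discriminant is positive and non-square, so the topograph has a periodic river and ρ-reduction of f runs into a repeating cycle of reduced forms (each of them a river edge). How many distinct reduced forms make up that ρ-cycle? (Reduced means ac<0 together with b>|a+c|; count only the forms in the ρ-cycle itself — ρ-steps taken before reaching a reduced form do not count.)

D = 2892, ⌊√D⌋ = 53
river: ρ → (-31,34,14)
river: ρ → (14,50,-7)
river: ρ → (-7,48,21)
river: ρ → (21,36,-19)
river: ρ → (-19,40,17)
river: ρ → (17,28,-31)
ρ-cycle length = 6 (tail of 0 descent steps not counted)

6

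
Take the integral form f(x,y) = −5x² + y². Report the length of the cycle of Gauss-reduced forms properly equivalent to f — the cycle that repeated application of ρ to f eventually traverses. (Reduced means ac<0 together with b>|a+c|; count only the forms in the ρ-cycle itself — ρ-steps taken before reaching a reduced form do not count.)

D = 20, ⌊√D⌋ = 4
descent: ρ → (1,4,-1)  [lands on river]
river: ρ → (-1,4,1)
ρ-cycle length = 2 (tail of 1 descent step not counted)

2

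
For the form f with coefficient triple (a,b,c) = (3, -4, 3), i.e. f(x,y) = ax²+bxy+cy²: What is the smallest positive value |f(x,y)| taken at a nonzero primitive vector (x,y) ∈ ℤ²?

translate: b→2 (≡-4 mod 6), so (3,-4,3)→(3,2,2)
flip: (3,2,2)→(2,-2,3)
translate: b→2 (≡-2 mod 4), so (2,-2,3)→(2,2,3)
reduced (well bottom): (2,2,3) with a≤c, −a<b≤a
well minimum = a = 2

2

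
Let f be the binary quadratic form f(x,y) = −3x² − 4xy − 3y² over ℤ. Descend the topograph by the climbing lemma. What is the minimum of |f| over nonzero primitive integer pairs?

translate: b→-2 (≡4 mod 6), so (3,4,3)→(3,-2,2)
flip: (3,-2,2)→(2,2,3)
reduced (well bottom): (2,2,3) with a≤c, −a<b≤a
well minimum |f| = |-2| = 2 (negative-definite)

2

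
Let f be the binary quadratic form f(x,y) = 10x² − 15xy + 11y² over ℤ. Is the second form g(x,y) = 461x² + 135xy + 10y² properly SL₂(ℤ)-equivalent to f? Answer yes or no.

D₁ = -215, D₂ = -215
f: translate: b→5 (≡-15 mod 20), so (10,-15,11)→(10,5,6)
f: flip: (10,5,6)→(6,-5,10)
f: reduced (well bottom): (6,-5,10) with a≤c, −a<b≤a
g: flip: (461,135,10)→(10,-135,461)
g: translate: b→5 (≡-135 mod 20), so (10,-135,461)→(10,5,6)
g: flip: (10,5,6)→(6,-5,10)
g: reduced (well bottom): (6,-5,10) with a≤c, −a<b≤a
reduced forms (6, -5, 10) vs (6, -5, 10) ⇒ equivalent

yes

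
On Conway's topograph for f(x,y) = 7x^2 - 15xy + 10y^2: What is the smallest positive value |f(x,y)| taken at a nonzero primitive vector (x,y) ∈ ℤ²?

translate: b→-1 (≡-15 mod 14), so (7,-15,10)→(7,-1,2)
flip: (7,-1,2)→(2,1,7)
reduced (well bottom): (2,1,7) with a≤c, −a<b≤a
well minimum = a = 2

2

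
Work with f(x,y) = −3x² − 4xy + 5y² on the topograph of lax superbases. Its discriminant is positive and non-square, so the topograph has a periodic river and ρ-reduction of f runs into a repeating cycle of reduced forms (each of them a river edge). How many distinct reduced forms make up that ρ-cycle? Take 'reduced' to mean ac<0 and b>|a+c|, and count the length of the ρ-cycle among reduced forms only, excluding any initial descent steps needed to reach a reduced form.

D = 76, ⌊√D⌋ = 8
descent: ρ → (5,4,-3)  [lands on river]
river: ρ → (-3,8,1)
river: ρ → (1,8,-3)
river: ρ → (-3,4,5)
river: ρ → (5,6,-2)
river: ρ → (-2,6,5)
ρ-cycle length = 6 (tail of 1 descent step not counted)

6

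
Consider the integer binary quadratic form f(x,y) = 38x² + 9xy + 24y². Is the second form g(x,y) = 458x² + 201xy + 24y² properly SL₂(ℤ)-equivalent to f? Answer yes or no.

D₁ = -3567, D₂ = -3567
f: flip: (38,9,24)→(24,-9,38)
f: reduced (well bottom): (24,-9,38) with a≤c, −a<b≤a
g: flip: (458,201,24)→(24,-201,458)
g: translate: b→-9 (≡-201 mod 48), so (24,-201,458)→(24,-9,38)
g: reduced (well bottom): (24,-9,38) with a≤c, −a<b≤a
reduced forms (24, -9, 38) vs (24, -9, 38) ⇒ equivalent

yes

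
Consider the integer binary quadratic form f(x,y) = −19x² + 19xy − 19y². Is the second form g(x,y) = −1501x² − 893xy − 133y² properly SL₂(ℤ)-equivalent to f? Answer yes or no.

D₁ = -1083, D₂ = -1083
f is negative-definite; reduce −f:
−f: translate: b→19 (≡-19 mod 38), so (19,-19,19)→(19,19,19)
−f: reduced (well bottom): (19,19,19) with a≤c, −a<b≤a
flip sign back: reduced form of f is (-19,-19,-19)
g is negative-definite; reduce −g:
−g: flip: (1501,893,133)→(133,-893,1501)
−g: translate: b→-95 (≡-893 mod 266), so (133,-893,1501)→(133,-95,19)
−g: flip: (133,-95,19)→(19,95,133)
−g: translate: b→19 (≡95 mod 38), so (19,95,133)→(19,19,19)
−g: reduced (well bottom): (19,19,19) with a≤c, −a<b≤a
flip sign back: reduced form of g is (-19,-19,-19)
reduced forms (-19, -19, -19) vs (-19, -19, -19) ⇒ equivalent

yes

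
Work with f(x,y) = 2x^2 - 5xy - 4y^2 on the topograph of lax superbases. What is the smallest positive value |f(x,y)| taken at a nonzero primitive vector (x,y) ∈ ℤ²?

descent: ρ → (-4,5,2)  [lands on river]
river: ρ → (2,7,-1)
river: ρ → (-1,7,2)
river: ρ → (2,5,-4)
river: ρ → (-4,3,3)
river: ρ → (3,3,-4)
closes: descent 1, river 6
min |a| on river = 1

1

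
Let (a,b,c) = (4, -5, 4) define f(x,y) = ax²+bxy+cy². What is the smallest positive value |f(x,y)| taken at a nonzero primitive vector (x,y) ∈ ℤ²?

translate: b→3 (≡-5 mod 8), so (4,-5,4)→(4,3,3)
flip: (4,3,3)→(3,-3,4)
translate: b→3 (≡-3 mod 6), so (3,-3,4)→(3,3,4)
reduced (well bottom): (3,3,4) with a≤c, −a<b≤a
well minimum = a = 3

3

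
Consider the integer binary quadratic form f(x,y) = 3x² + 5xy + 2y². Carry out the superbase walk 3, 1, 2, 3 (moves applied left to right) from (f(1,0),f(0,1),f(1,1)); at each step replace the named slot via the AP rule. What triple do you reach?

start (3,2,10) = (f(1,0),f(0,1),f(1,1))
replace slot 3: 2·(3+2) − 10 = 0 → (3,2,0)
replace slot 1: 2·(2+0) − 3 = 1 → (1,2,0)
replace slot 2: 2·(1+0) − 2 = 0 → (1,0,0)
replace slot 3: 2·(1+0) − 0 = 2 → (1,0,2)

1,0,2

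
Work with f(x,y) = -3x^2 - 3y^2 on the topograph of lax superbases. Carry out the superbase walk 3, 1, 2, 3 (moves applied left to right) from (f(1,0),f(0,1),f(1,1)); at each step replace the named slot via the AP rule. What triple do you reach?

start (-3,-3,-6) = (f(1,0),f(0,1),f(1,1))
replace slot 3: 2·((-3)+(-3)) − (-6) = -6 → (-3,-3,-6)
replace slot 1: 2·((-3)+(-6)) − (-3) = -15 → (-15,-3,-6)
replace slot 2: 2·((-15)+(-6)) − (-3) = -39 → (-15,-39,-6)
replace slot 3: 2·((-15)+(-39)) − (-6) = -102 → (-15,-39,-102)

-15,-39,-102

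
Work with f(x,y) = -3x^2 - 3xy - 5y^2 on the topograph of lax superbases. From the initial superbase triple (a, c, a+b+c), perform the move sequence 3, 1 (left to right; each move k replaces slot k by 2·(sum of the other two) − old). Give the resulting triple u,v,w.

start (-3,-5,-11) = (f(1,0),f(0,1),f(1,1))
replace slot 3: 2·((-3)+(-5)) − (-11) = -5 → (-3,-5,-5)
replace slot 1: 2·((-5)+(-5)) − (-3) = -17 → (-17,-5,-5)

-17,-5,-5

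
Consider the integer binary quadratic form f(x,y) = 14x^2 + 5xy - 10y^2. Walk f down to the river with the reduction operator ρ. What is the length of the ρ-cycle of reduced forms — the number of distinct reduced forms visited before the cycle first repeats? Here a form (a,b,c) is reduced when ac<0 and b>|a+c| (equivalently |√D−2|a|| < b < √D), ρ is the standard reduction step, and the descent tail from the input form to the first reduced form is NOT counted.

D = 585, ⌊√D⌋ = 24
river: ρ → (-10,15,9)
river: ρ → (9,21,-4)
river: ρ → (-4,19,14)
river: ρ → (14,9,-9)
river: ρ → (-9,9,14)
river: ρ → (14,19,-4)
river: ρ → (-4,21,9)
river: ρ → (9,15,-10)
river: ρ → (-10,5,14)
river: ρ → (14,23,-1)
river: ρ → (-1,23,14)
river: ρ → (14,5,-10)
ρ-cycle length = 12 (tail of 0 descent steps not counted)

12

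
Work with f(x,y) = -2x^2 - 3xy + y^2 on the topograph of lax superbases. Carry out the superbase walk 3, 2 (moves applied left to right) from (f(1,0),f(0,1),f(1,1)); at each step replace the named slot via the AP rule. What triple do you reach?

start (-2,1,-4) = (f(1,0),f(0,1),f(1,1))
replace slot 3: 2·((-2)+1) − (-4) = 2 → (-2,1,2)
replace slot 2: 2·((-2)+2) − 1 = -1 → (-2,-1,2)

-2,-1,2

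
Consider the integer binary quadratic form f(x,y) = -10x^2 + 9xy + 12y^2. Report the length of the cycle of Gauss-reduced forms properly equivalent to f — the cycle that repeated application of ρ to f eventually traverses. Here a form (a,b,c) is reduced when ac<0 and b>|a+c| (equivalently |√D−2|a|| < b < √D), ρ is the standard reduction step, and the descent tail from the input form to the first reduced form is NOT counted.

D = 561, ⌊√D⌋ = 23
river: ρ → (12,15,-7)
river: ρ → (-7,13,14)
river: ρ → (14,15,-6)
river: ρ → (-6,21,5)
river: ρ → (5,19,-10)
river: ρ → (-10,21,3)
river: ρ → (3,21,-10)
river: ρ → (-10,19,5)
river: ρ → (5,21,-6)
river: ρ → (-6,15,14)
river: ρ → (14,13,-7)
river: ρ → (-7,15,12)
river: ρ → (12,9,-10)
river: ρ → (-10,11,11)
river: ρ → (11,11,-10)
river: ρ → (-10,9,12)
ρ-cycle length = 16 (tail of 0 descent steps not counted)

16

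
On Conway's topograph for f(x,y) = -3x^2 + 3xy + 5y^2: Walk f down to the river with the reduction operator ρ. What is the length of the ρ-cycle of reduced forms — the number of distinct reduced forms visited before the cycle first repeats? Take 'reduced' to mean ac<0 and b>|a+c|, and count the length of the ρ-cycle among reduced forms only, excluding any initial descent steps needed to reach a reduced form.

D = 69, ⌊√D⌋ = 8
river: ρ → (5,7,-1)
river: ρ → (-1,7,5)
river: ρ → (5,3,-3)
river: ρ → (-3,3,5)
ρ-cycle length = 4 (tail of 0 descent steps not counted)

4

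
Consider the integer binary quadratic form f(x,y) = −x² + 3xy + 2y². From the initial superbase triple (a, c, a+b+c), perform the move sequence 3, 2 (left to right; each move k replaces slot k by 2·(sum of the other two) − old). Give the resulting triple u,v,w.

start (-1,2,4) = (f(1,0),f(0,1),f(1,1))
replace slot 3: 2·((-1)+2) − 4 = -2 → (-1,2,-2)
replace slot 2: 2·((-1)+(-2)) − 2 = -8 → (-1,-8,-2)

-1,-8,-2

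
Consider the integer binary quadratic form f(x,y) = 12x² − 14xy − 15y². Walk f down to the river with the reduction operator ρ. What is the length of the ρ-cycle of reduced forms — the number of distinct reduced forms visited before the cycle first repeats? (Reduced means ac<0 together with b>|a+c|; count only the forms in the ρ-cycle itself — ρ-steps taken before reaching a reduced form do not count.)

D = 916, ⌊√D⌋ = 30
descent: ρ → (-15,14,12)  [lands on river]
river: ρ → (12,10,-17)
river: ρ → (-17,24,5)
river: ρ → (5,26,-12)
river: ρ → (-12,22,9)
river: ρ → (9,14,-20)
river: ρ → (-20,26,3)
river: ρ → (3,28,-11)
river: ρ → (-11,16,15)
river: ρ → (15,14,-12)
river: ρ → (-12,10,17)
river: ρ → (17,24,-5)
river: ρ → (-5,26,12)
river: ρ → (12,22,-9)
river: ρ → (-9,14,20)
river: ρ → (20,26,-3)
river: ρ → (-3,28,11)
river: ρ → (11,16,-15)
ρ-cycle length = 18 (tail of 1 descent step not counted)

18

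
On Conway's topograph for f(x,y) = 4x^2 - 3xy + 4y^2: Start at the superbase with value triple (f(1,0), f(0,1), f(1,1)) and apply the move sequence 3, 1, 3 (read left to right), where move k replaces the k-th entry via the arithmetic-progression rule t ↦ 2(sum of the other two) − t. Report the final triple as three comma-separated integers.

start (4,4,5) = (f(1,0),f(0,1),f(1,1))
replace slot 3: 2·(4+4) − 5 = 11 → (4,4,11)
replace slot 1: 2·(4+11) − 4 = 26 → (26,4,11)
replace slot 3: 2·(26+4) − 11 = 49 → (26,4,49)

26,4,49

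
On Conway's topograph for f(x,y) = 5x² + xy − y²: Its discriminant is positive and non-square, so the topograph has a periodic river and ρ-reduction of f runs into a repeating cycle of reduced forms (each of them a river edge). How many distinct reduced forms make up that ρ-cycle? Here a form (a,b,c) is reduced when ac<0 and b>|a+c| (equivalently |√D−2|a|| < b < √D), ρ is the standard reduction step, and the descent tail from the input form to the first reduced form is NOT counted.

D = 21, ⌊√D⌋ = 4
descent: ρ → (-1,3,3)  [lands on river]
river: ρ → (3,3,-1)
ρ-cycle length = 2 (tail of 1 descent step not counted)

2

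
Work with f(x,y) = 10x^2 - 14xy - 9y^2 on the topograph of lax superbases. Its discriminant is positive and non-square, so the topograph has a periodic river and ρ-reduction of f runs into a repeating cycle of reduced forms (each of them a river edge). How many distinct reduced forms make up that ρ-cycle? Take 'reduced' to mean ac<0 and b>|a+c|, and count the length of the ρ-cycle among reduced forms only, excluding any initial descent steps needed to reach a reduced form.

D = 556, ⌊√D⌋ = 23
descent: ρ → (-9,14,10)  [lands on river]
river: ρ → (10,6,-13)
river: ρ → (-13,20,3)
river: ρ → (3,22,-6)
river: ρ → (-6,14,15)
river: ρ → (15,16,-5)
river: ρ → (-5,14,18)
river: ρ → (18,22,-1)
river: ρ → (-1,22,18)
river: ρ → (18,14,-5)
river: ρ → (-5,16,15)
river: ρ → (15,14,-6)
river: ρ → (-6,22,3)
river: ρ → (3,20,-13)
river: ρ → (-13,6,10)
river: ρ → (10,14,-9)
river: ρ → (-9,22,2)
river: ρ → (2,22,-9)
ρ-cycle length = 18 (tail of 1 descent step not counted)

18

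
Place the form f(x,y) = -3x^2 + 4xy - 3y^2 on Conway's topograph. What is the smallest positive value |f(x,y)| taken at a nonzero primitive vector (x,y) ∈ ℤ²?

translate: b→2 (≡-4 mod 6), so (3,-4,3)→(3,2,2)
flip: (3,2,2)→(2,-2,3)
translate: b→2 (≡-2 mod 4), so (2,-2,3)→(2,2,3)
reduced (well bottom): (2,2,3) with a≤c, −a<b≤a
well minimum |f| = |-2| = 2 (negative-definite)

2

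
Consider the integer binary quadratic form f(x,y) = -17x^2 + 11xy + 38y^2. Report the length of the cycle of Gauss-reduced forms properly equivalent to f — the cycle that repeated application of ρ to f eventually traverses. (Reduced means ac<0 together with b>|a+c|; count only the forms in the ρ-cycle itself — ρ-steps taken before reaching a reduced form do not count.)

D = 2705, ⌊√D⌋ = 52
descent: ρ → (38,-11,-17)
descent: ρ → (-17,45,10)  [lands on river]
river: ρ → (10,35,-37)
river: ρ → (-37,39,8)
river: ρ → (8,41,-32)
river: ρ → (-32,23,17)
river: ρ → (17,45,-10)
river: ρ → (-10,35,37)
river: ρ → (37,39,-8)
river: ρ → (-8,41,32)
river: ρ → (32,23,-17)
ρ-cycle length = 10 (tail of 2 descent steps not counted)

10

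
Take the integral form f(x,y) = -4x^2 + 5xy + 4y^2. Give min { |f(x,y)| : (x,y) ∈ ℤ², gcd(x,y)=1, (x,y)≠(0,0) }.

river: ρ → (4,3,-5)
river: ρ → (-5,7,2)
river: ρ → (2,9,-1)
river: ρ → (-1,9,2)
river: ρ → (2,7,-5)
river: ρ → (-5,3,4)
river: ρ → (4,5,-4)
river: ρ → (-4,3,5)
river: ρ → (5,7,-2)
river: ρ → (-2,9,1)
river: ρ → (1,9,-2)
river: ρ → (-2,7,5)
river: ρ → (5,3,-4)
river: ρ → (-4,5,4)
closes: descent 0, river 14
min |a| on river = 1

1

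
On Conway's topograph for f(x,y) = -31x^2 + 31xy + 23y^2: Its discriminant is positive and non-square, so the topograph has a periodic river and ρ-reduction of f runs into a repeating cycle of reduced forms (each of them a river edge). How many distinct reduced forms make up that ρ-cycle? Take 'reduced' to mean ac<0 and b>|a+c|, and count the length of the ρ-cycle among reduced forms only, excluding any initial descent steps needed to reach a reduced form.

D = 3813, ⌊√D⌋ = 61
river: ρ → (23,61,-1)
river: ρ → (-1,61,23)
river: ρ → (23,31,-31)
river: ρ → (-31,31,23)
ρ-cycle length = 4 (tail of 0 descent steps not counted)

4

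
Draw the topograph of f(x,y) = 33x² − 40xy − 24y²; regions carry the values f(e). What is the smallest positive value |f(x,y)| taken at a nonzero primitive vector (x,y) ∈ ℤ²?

descent: ρ → (-24,40,33)  [lands on river]
river: ρ → (33,26,-31)
river: ρ → (-31,36,28)
river: ρ → (28,20,-39)
river: ρ → (-39,58,9)
river: ρ → (9,68,-4)
river: ρ → (-4,68,9)
river: ρ → (9,58,-39)
river: ρ → (-39,20,28)
river: ρ → (28,36,-31)
river: ρ → (-31,26,33)
river: ρ → (33,40,-24)
river: ρ → (-24,56,17)
river: ρ → (17,46,-39)
river: ρ → (-39,32,24)
river: ρ → (24,64,-7)
river: ρ → (-7,62,33)
river: ρ → (33,4,-36)
river: ρ → (-36,68,1)
river: ρ → (1,68,-36)
river: ρ → (-36,4,33)
river: ρ → (33,62,-7)
river: ρ → (-7,64,24)
river: ρ → (24,32,-39)
river: ρ → (-39,46,17)
river: ρ → (17,56,-24)
closes: descent 1, river 26
min |a| on river = 1

1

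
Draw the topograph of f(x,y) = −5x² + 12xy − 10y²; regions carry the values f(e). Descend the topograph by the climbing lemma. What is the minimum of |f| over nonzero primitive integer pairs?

translate: b→-2 (≡-12 mod 10), so (5,-12,10)→(5,-2,3)
flip: (5,-2,3)→(3,2,5)
reduced (well bottom): (3,2,5) with a≤c, −a<b≤a
well minimum |f| = |-3| = 3 (negative-definite)

3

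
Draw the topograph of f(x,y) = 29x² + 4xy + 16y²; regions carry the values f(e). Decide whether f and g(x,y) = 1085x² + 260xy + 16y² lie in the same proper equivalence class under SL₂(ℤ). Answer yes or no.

D₁ = -1840, D₂ = -1840
f: flip: (29,4,16)→(16,-4,29)
f: reduced (well bottom): (16,-4,29) with a≤c, −a<b≤a
g: flip: (1085,260,16)→(16,-260,1085)
g: translate: b→-4 (≡-260 mod 32), so (16,-260,1085)→(16,-4,29)
g: reduced (well bottom): (16,-4,29) with a≤c, −a<b≤a
reduced forms (16, -4, 29) vs (16, -4, 29) ⇒ equivalent

yes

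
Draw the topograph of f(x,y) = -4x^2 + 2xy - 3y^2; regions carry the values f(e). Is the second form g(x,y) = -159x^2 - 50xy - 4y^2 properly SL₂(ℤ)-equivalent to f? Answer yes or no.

D₁ = -44, D₂ = -44
f is negative-definite; reduce −f:
−f: flip: (4,-2,3)→(3,2,4)
−f: reduced (well bottom): (3,2,4) with a≤c, −a<b≤a
flip sign back: reduced form of f is (-3,-2,-4)
g is negative-definite; reduce −g:
−g: flip: (159,50,4)→(4,-50,159)
−g: translate: b→-2 (≡-50 mod 8), so (4,-50,159)→(4,-2,3)
−g: flip: (4,-2,3)→(3,2,4)
−g: reduced (well bottom): (3,2,4) with a≤c, −a<b≤a
flip sign back: reduced form of g is (-3,-2,-4)
reduced forms (-3, -2, -4) vs (-3, -2, -4) ⇒ equivalent

yes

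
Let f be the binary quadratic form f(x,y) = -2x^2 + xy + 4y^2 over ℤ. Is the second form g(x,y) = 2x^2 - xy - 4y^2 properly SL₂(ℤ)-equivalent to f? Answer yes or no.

D₁ = 33, D₂ = 33
river cycle of f (length 4): (-2, 5, 1), (1, 5, -2), (-2, 3, 3), (3, 3, -2)
river cycle of g (length 4): (2, 3, -3), (-3, 3, 2), (2, 5, -1), (-1, 5, 2)
cycles differ ⇒ inequivalent

no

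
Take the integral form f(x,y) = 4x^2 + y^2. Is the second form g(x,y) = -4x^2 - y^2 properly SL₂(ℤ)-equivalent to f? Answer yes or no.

D₁ = -16, D₂ = -16
f: flip: (4,0,1)→(1,0,4)
f: reduced (well bottom): (1,0,4) with a≤c, −a<b≤a
g is negative-definite; reduce −g:
−g: flip: (4,0,1)→(1,0,4)
−g: reduced (well bottom): (1,0,4) with a≤c, −a<b≤a
flip sign back: reduced form of g is (-1,0,-4)
reduced forms (1, 0, 4) vs (-1, 0, -4) ⇒ inequivalent

no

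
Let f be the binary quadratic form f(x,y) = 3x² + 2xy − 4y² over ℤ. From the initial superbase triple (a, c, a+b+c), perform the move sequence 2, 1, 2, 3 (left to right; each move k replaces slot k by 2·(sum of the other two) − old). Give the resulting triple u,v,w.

start (3,-4,1) = (f(1,0),f(0,1),f(1,1))
replace slot 2: 2·(3+1) − (-4) = 12 → (3,12,1)
replace slot 1: 2·(12+1) − 3 = 23 → (23,12,1)
replace slot 2: 2·(23+1) − 12 = 36 → (23,36,1)
replace slot 3: 2·(23+36) − 1 = 117 → (23,36,117)

23,36,117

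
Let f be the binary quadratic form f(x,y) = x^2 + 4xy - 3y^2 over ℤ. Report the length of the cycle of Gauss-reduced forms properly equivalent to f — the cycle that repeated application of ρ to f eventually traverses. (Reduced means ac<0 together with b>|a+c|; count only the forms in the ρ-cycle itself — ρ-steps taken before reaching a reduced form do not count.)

D = 28, ⌊√D⌋ = 5
river: ρ → (-3,2,2)
river: ρ → (2,2,-3)
river: ρ → (-3,4,1)
river: ρ → (1,4,-3)
ρ-cycle length = 4 (tail of 0 descent steps not counted)

4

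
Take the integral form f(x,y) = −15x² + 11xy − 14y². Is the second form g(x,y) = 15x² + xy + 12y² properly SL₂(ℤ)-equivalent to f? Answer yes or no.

D₁ = -719, D₂ = -719
f is negative-definite; reduce −f:
−f: flip: (15,-11,14)→(14,11,15)
−f: reduced (well bottom): (14,11,15) with a≤c, −a<b≤a
flip sign back: reduced form of f is (-14,-11,-15)
g: flip: (15,1,12)→(12,-1,15)
g: reduced (well bottom): (12,-1,15) with a≤c, −a<b≤a
reduced forms (-14, -11, -15) vs (12, -1, 15) ⇒ inequivalent

no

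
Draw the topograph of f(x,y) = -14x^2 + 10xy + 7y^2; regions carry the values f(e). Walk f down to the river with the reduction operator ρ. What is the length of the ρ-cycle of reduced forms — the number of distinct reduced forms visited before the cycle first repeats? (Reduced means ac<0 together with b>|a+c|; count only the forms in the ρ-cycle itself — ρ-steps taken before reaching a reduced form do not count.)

D = 492, ⌊√D⌋ = 22
river: ρ → (7,18,-6)
river: ρ → (-6,18,7)
river: ρ → (7,10,-14)
river: ρ → (-14,18,3)
river: ρ → (3,18,-14)
river: ρ → (-14,10,7)
ρ-cycle length = 6 (tail of 0 descent steps not counted)

6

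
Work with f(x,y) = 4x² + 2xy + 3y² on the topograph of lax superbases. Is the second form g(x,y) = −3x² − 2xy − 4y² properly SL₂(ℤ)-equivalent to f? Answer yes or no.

D₁ = -44, D₂ = -44
f: flip: (4,2,3)→(3,-2,4)
f: reduced (well bottom): (3,-2,4) with a≤c, −a<b≤a
g is negative-definite; reduce −g:
−g: reduced (well bottom): (3,2,4) with a≤c, −a<b≤a
flip sign back: reduced form of g is (-3,-2,-4)
reduced forms (3, -2, 4) vs (-3, -2, -4) ⇒ inequivalent

no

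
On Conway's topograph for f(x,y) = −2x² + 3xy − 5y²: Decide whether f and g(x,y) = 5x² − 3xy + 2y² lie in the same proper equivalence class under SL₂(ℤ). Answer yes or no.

D₁ = -31, D₂ = -31
f is negative-definite; reduce −f:
−f: translate: b→1 (≡-3 mod 4), so (2,-3,5)→(2,1,4)
−f: reduced (well bottom): (2,1,4) with a≤c, −a<b≤a
flip sign back: reduced form of f is (-2,-1,-4)
g: flip: (5,-3,2)→(2,3,5)
g: translate: b→-1 (≡3 mod 4), so (2,3,5)→(2,-1,4)
g: reduced (well bottom): (2,-1,4) with a≤c, −a<b≤a
reduced forms (-2, -1, -4) vs (2, -1, 4) ⇒ inequivalent

no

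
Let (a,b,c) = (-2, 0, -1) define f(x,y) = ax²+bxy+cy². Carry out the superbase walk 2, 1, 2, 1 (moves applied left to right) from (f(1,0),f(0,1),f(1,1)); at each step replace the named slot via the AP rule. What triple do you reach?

start (-2,-1,-3) = (f(1,0),f(0,1),f(1,1))
replace slot 2: 2·((-2)+(-3)) − (-1) = -9 → (-2,-9,-3)
replace slot 1: 2·((-9)+(-3)) − (-2) = -22 → (-22,-9,-3)
replace slot 2: 2·((-22)+(-3)) − (-9) = -41 → (-22,-41,-3)
replace slot 1: 2·((-41)+(-3)) − (-22) = -66 → (-66,-41,-3)

-66,-41,-3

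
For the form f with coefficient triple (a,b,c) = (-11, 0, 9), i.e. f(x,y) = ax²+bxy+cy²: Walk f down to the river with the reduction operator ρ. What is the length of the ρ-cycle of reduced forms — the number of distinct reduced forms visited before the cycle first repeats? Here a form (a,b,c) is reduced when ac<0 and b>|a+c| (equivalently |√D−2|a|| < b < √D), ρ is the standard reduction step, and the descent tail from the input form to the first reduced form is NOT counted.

D = 396, ⌊√D⌋ = 19
descent: ρ → (9,18,-2)  [lands on river]
river: ρ → (-2,18,9)
ρ-cycle length = 2 (tail of 1 descent step not counted)

2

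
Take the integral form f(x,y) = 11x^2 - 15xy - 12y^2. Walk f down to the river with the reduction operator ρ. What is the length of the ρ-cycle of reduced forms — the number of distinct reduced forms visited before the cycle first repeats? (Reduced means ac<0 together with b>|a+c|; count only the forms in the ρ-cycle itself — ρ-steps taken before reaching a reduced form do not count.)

D = 753, ⌊√D⌋ = 27
descent: ρ → (-12,15,11)  [lands on river]
river: ρ → (11,7,-16)
river: ρ → (-16,25,2)
river: ρ → (2,27,-3)
river: ρ → (-3,27,2)
river: ρ → (2,25,-16)
river: ρ → (-16,7,11)
river: ρ → (11,15,-12)
river: ρ → (-12,9,14)
river: ρ → (14,19,-7)
river: ρ → (-7,23,8)
river: ρ → (8,25,-4)
river: ρ → (-4,23,14)
river: ρ → (14,5,-13)
river: ρ → (-13,21,6)
river: ρ → (6,27,-1)
river: ρ → (-1,27,6)
river: ρ → (6,21,-13)
river: ρ → (-13,5,14)
river: ρ → (14,23,-4)
river: ρ → (-4,25,8)
river: ρ → (8,23,-7)
river: ρ → (-7,19,14)
river: ρ → (14,9,-12)
ρ-cycle length = 24 (tail of 1 descent step not counted)

24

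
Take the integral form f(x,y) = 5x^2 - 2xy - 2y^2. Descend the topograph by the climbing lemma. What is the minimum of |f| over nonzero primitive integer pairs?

descent: ρ → (-2,6,1)  [lands on river]
river: ρ → (1,6,-2)
closes: descent 1, river 2
min |a| on river = 1

1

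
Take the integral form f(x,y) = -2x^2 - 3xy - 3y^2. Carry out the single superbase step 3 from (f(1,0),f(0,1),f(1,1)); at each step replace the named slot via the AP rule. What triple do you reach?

start (-2,-3,-8) = (f(1,0),f(0,1),f(1,1))
replace slot 3: 2·((-2)+(-3)) − (-8) = -2 → (-2,-3,-2)

-2,-3,-2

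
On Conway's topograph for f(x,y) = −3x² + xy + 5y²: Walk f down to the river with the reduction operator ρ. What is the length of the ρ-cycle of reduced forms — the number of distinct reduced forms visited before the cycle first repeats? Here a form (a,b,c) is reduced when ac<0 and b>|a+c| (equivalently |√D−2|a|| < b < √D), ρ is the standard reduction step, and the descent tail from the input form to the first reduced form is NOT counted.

D = 61, ⌊√D⌋ = 7
descent: ρ → (5,-1,-3)
descent: ρ → (-3,7,1)  [lands on river]
river: ρ → (1,7,-3)
river: ρ → (-3,5,3)
river: ρ → (3,7,-1)
river: ρ → (-1,7,3)
river: ρ → (3,5,-3)
ρ-cycle length = 6 (tail of 2 descent steps not counted)

6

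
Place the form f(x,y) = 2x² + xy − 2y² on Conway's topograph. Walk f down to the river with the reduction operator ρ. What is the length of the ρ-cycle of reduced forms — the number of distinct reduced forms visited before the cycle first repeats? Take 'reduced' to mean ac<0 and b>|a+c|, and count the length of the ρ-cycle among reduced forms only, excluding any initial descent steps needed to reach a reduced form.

D = 17, ⌊√D⌋ = 4
river: ρ → (-2,3,1)
river: ρ → (1,3,-2)
river: ρ → (-2,1,2)
river: ρ → (2,3,-1)
river: ρ → (-1,3,2)
river: ρ → (2,1,-2)
ρ-cycle length = 6 (tail of 0 descent steps not counted)

6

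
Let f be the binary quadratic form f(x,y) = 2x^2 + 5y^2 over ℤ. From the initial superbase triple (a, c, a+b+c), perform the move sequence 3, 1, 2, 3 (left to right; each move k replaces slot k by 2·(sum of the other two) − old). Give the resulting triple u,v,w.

start (2,5,7) = (f(1,0),f(0,1),f(1,1))
replace slot 3: 2·(2+5) − 7 = 7 → (2,5,7)
replace slot 1: 2·(5+7) − 2 = 22 → (22,5,7)
replace slot 2: 2·(22+7) − 5 = 53 → (22,53,7)
replace slot 3: 2·(22+53) − 7 = 143 → (22,53,143)

22,53,143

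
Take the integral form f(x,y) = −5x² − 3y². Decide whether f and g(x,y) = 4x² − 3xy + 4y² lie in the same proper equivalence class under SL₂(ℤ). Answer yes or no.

D₁ = -60, D₂ = -55
discriminants differ ⇒ not SL₂(ℤ)-equivalent

no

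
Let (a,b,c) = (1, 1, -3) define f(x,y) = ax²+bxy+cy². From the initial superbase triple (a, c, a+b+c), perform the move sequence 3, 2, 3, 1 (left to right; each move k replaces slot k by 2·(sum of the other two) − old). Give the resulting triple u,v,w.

start (1,-3,-1) = (f(1,0),f(0,1),f(1,1))
replace slot 3: 2·(1+(-3)) − (-1) = -3 → (1,-3,-3)
replace slot 2: 2·(1+(-3)) − (-3) = -1 → (1,-1,-3)
replace slot 3: 2·(1+(-1)) − (-3) = 3 → (1,-1,3)
replace slot 1: 2·((-1)+3) − 1 = 3 → (3,-1,3)

3,-1,3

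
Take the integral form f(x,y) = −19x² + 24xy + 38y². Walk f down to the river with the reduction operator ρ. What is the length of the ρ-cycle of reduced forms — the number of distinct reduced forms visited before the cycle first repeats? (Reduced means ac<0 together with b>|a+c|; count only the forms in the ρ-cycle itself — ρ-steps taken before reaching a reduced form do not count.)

D = 3464, ⌊√D⌋ = 58
river: ρ → (38,52,-5)
river: ρ → (-5,58,5)
river: ρ → (5,52,-38)
river: ρ → (-38,24,19)
river: ρ → (19,52,-10)
river: ρ → (-10,48,29)
river: ρ → (29,10,-29)
river: ρ → (-29,48,10)
river: ρ → (10,52,-19)
river: ρ → (-19,24,38)
ρ-cycle length = 10 (tail of 0 descent steps not counted)

10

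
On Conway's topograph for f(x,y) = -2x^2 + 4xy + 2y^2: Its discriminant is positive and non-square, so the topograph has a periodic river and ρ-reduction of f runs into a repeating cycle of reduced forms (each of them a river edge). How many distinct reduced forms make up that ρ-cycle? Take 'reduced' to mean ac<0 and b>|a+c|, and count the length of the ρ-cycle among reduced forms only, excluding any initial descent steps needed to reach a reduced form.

D = 32, ⌊√D⌋ = 5
river: ρ → (2,4,-2)
river: ρ → (-2,4,2)
ρ-cycle length = 2 (tail of 0 descent steps not counted)

2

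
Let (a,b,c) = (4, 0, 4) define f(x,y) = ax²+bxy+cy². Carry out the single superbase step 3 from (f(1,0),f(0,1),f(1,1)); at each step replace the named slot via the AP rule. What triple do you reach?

start (4,4,8) = (f(1,0),f(0,1),f(1,1))
replace slot 3: 2·(4+4) − 8 = 8 → (4,4,8)

4,4,8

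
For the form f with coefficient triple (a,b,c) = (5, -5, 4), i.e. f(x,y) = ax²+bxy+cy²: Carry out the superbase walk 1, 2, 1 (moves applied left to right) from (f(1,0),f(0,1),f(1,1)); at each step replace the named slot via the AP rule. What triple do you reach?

start (5,4,4) = (f(1,0),f(0,1),f(1,1))
replace slot 1: 2·(4+4) − 5 = 11 → (11,4,4)
replace slot 2: 2·(11+4) − 4 = 26 → (11,26,4)
replace slot 1: 2·(26+4) − 11 = 49 → (49,26,4)

49,26,4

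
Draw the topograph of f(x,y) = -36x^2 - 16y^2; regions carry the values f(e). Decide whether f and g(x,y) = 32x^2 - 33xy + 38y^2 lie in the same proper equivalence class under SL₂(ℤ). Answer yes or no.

D₁ = -2304, D₂ = -3775
discriminants differ ⇒ not SL₂(ℤ)-equivalent

no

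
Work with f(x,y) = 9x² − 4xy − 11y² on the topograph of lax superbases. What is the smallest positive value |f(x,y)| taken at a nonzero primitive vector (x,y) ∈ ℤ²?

descent: ρ → (-11,4,9)  [lands on river]
river: ρ → (9,14,-6)
river: ρ → (-6,10,13)
river: ρ → (13,16,-3)
river: ρ → (-3,20,1)
river: ρ → (1,20,-3)
river: ρ → (-3,16,13)
river: ρ → (13,10,-6)
river: ρ → (-6,14,9)
river: ρ → (9,4,-11)
river: ρ → (-11,18,2)
river: ρ → (2,18,-11)
closes: descent 1, river 12
min |a| on river = 1

1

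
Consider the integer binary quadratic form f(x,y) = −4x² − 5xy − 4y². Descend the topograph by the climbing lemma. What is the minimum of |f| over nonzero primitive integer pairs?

translate: b→-3 (≡5 mod 8), so (4,5,4)→(4,-3,3)
flip: (4,-3,3)→(3,3,4)
reduced (well bottom): (3,3,4) with a≤c, −a<b≤a
well minimum |f| = |-3| = 3 (negative-definite)

3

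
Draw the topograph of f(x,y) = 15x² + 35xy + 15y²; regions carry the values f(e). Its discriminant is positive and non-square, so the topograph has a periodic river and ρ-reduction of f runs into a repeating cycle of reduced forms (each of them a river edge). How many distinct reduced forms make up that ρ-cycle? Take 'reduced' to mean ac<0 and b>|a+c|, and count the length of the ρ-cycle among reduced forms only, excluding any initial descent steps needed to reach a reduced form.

D = 325, ⌊√D⌋ = 18
descent: ρ → (15,-5,-5)
descent: ρ → (-5,15,5)  [lands on river]
river: ρ → (5,15,-5)
ρ-cycle length = 2 (tail of 2 descent steps not counted)

2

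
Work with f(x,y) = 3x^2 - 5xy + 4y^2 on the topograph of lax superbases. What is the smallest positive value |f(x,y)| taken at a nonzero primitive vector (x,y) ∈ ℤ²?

translate: b→1 (≡-5 mod 6), so (3,-5,4)→(3,1,2)
flip: (3,1,2)→(2,-1,3)
reduced (well bottom): (2,-1,3) with a≤c, −a<b≤a
well minimum = a = 2

2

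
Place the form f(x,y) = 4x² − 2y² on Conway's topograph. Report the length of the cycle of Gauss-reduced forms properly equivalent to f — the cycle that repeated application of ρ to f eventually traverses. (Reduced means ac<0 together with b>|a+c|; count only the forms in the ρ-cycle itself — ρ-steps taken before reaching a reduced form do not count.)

D = 32, ⌊√D⌋ = 5
descent: ρ → (-2,4,2)  [lands on river]
river: ρ → (2,4,-2)
ρ-cycle length = 2 (tail of 1 descent step not counted)

2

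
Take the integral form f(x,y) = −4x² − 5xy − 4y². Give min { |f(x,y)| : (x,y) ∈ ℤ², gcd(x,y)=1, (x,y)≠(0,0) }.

translate: b→-3 (≡5 mod 8), so (4,5,4)→(4,-3,3)
flip: (4,-3,3)→(3,3,4)
reduced (well bottom): (3,3,4) with a≤c, −a<b≤a
well minimum |f| = |-3| = 3 (negative-definite)

3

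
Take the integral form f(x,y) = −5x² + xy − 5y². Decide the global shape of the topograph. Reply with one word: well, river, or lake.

D = b²−4ac = 1² − 4·(-5)·(-5) = -99
D < 0 ⇒ definite ⇒ every region one sign ⇒ single well

well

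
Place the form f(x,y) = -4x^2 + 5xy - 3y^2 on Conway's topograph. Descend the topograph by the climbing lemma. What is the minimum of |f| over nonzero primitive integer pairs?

translate: b→3 (≡-5 mod 8), so (4,-5,3)→(4,3,2)
flip: (4,3,2)→(2,-3,4)
translate: b→1 (≡-3 mod 4), so (2,-3,4)→(2,1,3)
reduced (well bottom): (2,1,3) with a≤c, −a<b≤a
well minimum |f| = |-2| = 2 (negative-definite)

2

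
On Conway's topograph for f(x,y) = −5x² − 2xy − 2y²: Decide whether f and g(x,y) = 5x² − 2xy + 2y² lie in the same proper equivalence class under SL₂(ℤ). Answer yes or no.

D₁ = -36, D₂ = -36
f is negative-definite; reduce −f:
−f: flip: (5,2,2)→(2,-2,5)
−f: translate: b→2 (≡-2 mod 4), so (2,-2,5)→(2,2,5)
−f: reduced (well bottom): (2,2,5) with a≤c, −a<b≤a
flip sign back: reduced form of f is (-2,-2,-5)
g: flip: (5,-2,2)→(2,2,5)
g: reduced (well bottom): (2,2,5) with a≤c, −a<b≤a
reduced forms (-2, -2, -5) vs (2, 2, 5) ⇒ inequivalent

no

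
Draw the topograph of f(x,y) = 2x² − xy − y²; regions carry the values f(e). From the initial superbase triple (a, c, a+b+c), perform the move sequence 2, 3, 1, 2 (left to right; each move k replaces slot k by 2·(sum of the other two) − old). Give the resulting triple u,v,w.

start (2,-1,0) = (f(1,0),f(0,1),f(1,1))
replace slot 2: 2·(2+0) − (-1) = 5 → (2,5,0)
replace slot 3: 2·(2+5) − 0 = 14 → (2,5,14)
replace slot 1: 2·(5+14) − 2 = 36 → (36,5,14)
replace slot 2: 2·(36+14) − 5 = 95 → (36,95,14)

36,95,14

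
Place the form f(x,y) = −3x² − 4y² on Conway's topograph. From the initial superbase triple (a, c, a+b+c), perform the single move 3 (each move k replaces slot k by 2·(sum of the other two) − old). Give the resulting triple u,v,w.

start (-3,-4,-7) = (f(1,0),f(0,1),f(1,1))
replace slot 3: 2·((-3)+(-4)) − (-7) = -7 → (-3,-4,-7)

-3,-4,-7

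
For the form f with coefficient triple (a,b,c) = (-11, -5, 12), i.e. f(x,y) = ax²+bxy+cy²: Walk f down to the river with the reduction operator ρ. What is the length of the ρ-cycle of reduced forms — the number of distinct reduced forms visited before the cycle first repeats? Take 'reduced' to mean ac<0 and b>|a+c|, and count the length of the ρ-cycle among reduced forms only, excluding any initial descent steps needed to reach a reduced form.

D = 553, ⌊√D⌋ = 23
descent: ρ → (12,5,-11)  [lands on river]
river: ρ → (-11,17,6)
river: ρ → (6,19,-8)
river: ρ → (-8,13,12)
river: ρ → (12,11,-9)
river: ρ → (-9,7,14)
river: ρ → (14,21,-2)
river: ρ → (-2,23,3)
river: ρ → (3,19,-16)
river: ρ → (-16,13,6)
river: ρ → (6,23,-1)
river: ρ → (-1,23,6)
river: ρ → (6,13,-16)
river: ρ → (-16,19,3)
river: ρ → (3,23,-2)
river: ρ → (-2,21,14)
river: ρ → (14,7,-9)
river: ρ → (-9,11,12)
river: ρ → (12,13,-8)
river: ρ → (-8,19,6)
river: ρ → (6,17,-11)
river: ρ → (-11,5,12)
river: ρ → (12,19,-4)
river: ρ → (-4,21,7)
river: ρ → (7,21,-4)
river: ρ → (-4,19,12)
ρ-cycle length = 26 (tail of 1 descent step not counted)

26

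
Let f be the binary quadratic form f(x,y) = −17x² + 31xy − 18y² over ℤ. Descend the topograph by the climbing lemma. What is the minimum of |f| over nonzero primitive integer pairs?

translate: b→3 (≡-31 mod 34), so (17,-31,18)→(17,3,4)
flip: (17,3,4)→(4,-3,17)
reduced (well bottom): (4,-3,17) with a≤c, −a<b≤a
well minimum |f| = |-4| = 4 (negative-definite)

4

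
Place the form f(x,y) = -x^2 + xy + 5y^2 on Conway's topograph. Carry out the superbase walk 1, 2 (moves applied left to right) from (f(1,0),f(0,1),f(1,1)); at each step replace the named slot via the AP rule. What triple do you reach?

start (-1,5,5) = (f(1,0),f(0,1),f(1,1))
replace slot 1: 2·(5+5) − (-1) = 21 → (21,5,5)
replace slot 2: 2·(21+5) − 5 = 47 → (21,47,5)

21,47,5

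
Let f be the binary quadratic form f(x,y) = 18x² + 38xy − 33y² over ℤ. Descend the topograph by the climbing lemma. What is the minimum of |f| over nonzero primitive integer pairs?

river: ρ → (-33,28,23)
river: ρ → (23,18,-38)
river: ρ → (-38,58,3)
river: ρ → (3,56,-57)
river: ρ → (-57,58,2)
river: ρ → (2,58,-57)
river: ρ → (-57,56,3)
river: ρ → (3,58,-38)
river: ρ → (-38,18,23)
river: ρ → (23,28,-33)
river: ρ → (-33,38,18)
river: ρ → (18,34,-37)
river: ρ → (-37,40,15)
river: ρ → (15,50,-22)
river: ρ → (-22,38,27)
river: ρ → (27,16,-33)
river: ρ → (-33,50,10)
river: ρ → (10,50,-33)
river: ρ → (-33,16,27)
river: ρ → (27,38,-22)
river: ρ → (-22,50,15)
river: ρ → (15,40,-37)
river: ρ → (-37,34,18)
river: ρ → (18,38,-33)
closes: descent 0, river 24
min |a| on river = 2

2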